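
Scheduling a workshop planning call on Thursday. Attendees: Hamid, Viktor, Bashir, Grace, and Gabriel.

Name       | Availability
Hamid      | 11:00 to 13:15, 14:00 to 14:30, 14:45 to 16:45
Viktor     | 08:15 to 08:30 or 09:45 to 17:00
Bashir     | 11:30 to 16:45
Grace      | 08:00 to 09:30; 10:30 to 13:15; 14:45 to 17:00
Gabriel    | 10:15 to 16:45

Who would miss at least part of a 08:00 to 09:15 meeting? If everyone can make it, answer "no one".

Hamid: not fully free for 08:00-09:15. Viktor: not fully free for 08:00-09:15. Bashir: not fully free for 08:00-09:15. Grace: free for 08:00-09:15. Gabriel: not fully free for 08:00-09:15.

Bashir, Gabriel, Hamid, Viktor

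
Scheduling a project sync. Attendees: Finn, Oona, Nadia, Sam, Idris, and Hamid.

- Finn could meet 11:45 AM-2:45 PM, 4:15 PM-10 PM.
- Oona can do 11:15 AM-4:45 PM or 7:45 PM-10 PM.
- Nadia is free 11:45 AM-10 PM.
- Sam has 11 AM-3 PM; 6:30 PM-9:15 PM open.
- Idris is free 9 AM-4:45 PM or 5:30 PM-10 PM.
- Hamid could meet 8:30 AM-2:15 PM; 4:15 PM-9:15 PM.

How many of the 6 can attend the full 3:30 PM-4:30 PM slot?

Oona, Nadia, and Idris can make the full 15:30-16:30 slot — that's 3.

3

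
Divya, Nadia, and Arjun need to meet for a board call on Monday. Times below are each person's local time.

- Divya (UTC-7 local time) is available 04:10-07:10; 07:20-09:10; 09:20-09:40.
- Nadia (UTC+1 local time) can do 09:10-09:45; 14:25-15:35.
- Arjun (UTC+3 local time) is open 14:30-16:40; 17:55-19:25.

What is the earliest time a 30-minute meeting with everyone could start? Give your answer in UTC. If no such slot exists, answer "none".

Divya in UTC: 11:10-14:10, 14:20-16:10, 16:20-16:40 (add 7h to convert from UTC-7).
Nadia in UTC: 08:10-08:45, 13:25-14:35 (subtract 1h to convert from UTC+1).
Arjun in UTC: 11:30-13:40, 14:55-16:25 (subtract 3h to convert from UTC+3).
Divya ∩ Nadia: 13:25-14:10, 14:20-14:35.
Divya ∩ Nadia ∩ Arjun: 13:25-13:40.
So the common availability across everyone is 13:25-13:40.
No common window is at least 30 minutes long.

none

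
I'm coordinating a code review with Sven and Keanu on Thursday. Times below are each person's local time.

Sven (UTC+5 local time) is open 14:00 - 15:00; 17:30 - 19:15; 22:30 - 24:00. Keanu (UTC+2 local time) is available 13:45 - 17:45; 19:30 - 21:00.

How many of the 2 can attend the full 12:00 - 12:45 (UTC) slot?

1

Sven in UTC: 09:00-10:00, 12:30-14:15, 17:30-19:00 (subtract 5h to convert from UTC+5).
Keanu in UTC: 11:45-15:45, 17:30-19:00 (subtract 2h to convert from UTC+2).
Keanu can make the full 12:00-12:45 slot — that's 1.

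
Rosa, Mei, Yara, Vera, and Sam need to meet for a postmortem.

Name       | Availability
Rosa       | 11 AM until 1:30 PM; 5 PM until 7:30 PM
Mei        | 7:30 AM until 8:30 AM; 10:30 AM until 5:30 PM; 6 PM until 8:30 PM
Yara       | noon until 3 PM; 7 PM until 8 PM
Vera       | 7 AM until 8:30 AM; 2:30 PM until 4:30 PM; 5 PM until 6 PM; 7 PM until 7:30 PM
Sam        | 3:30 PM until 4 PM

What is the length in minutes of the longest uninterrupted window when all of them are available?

Rosa ∩ Mei: 11:00-13:30, 17:00-17:30, 18:00-19:30.
Rosa ∩ Mei ∩ Yara: 12:00-13:30, 19:00-19:30.
Rosa ∩ Mei ∩ Yara ∩ Vera: 19:00-19:30.
Rosa ∩ Mei ∩ Yara ∩ Vera ∩ Sam: ∅.
There is no time when everyone is free.
No common window exists, so the longest block is 0 minutes.

0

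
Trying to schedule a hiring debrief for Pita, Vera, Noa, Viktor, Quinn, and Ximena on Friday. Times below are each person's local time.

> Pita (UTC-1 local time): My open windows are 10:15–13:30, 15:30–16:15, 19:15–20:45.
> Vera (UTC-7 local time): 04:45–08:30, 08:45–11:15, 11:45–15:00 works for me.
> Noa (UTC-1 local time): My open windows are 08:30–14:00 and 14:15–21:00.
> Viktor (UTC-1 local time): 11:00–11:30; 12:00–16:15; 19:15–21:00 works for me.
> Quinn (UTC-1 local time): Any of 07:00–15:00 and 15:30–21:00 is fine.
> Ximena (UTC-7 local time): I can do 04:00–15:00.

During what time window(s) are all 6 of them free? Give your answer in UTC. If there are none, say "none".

12:00-12:30, 13:00-14:30, 16:30-17:15, 20:15-21:45

Pita in UTC: 11:15-14:30, 16:30-17:15, 20:15-21:45 (add 1h to convert from UTC-1).
Vera in UTC: 11:45-15:30, 15:45-18:15, 18:45-22:00 (add 7h to convert from UTC-7).
Noa in UTC: 09:30-15:00, 15:15-22:00 (add 1h to convert from UTC-1).
Viktor in UTC: 12:00-12:30, 13:00-17:15, 20:15-22:00 (add 1h to convert from UTC-1).
Quinn in UTC: 08:00-16:00, 16:30-22:00 (add 1h to convert from UTC-1).
Ximena in UTC: 11:00-22:00 (add 7h to convert from UTC-7).
Pita ∩ Vera: 11:45-14:30, 16:30-17:15, 20:15-21:45.
Pita ∩ Vera ∩ Noa: 11:45-14:30, 16:30-17:15, 20:15-21:45.
Pita ∩ Vera ∩ Noa ∩ Viktor: 12:00-12:30, 13:00-14:30, 16:30-17:15, 20:15-21:45.
Pita ∩ Vera ∩ Noa ∩ Viktor ∩ Quinn: 12:00-12:30, 13:00-14:30, 16:30-17:15, 20:15-21:45.
Pita ∩ Vera ∩ Noa ∩ Viktor ∩ Quinn ∩ Ximena: 12:00-12:30, 13:00-14:30, 16:30-17:15, 20:15-21:45.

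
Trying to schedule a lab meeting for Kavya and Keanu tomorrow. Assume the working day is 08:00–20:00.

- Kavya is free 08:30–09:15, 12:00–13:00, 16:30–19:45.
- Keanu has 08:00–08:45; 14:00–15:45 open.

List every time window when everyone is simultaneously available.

Kavya ∩ Keanu: 08:30-08:45.
Those are the intersection windows.

08:30-08:45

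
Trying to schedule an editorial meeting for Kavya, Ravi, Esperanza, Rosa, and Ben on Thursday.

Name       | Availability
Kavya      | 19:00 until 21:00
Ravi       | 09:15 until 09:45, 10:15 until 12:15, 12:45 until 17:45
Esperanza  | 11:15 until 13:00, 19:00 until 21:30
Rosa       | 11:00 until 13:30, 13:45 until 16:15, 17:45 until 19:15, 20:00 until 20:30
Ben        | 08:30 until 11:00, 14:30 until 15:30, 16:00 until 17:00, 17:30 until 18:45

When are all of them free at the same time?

Kavya ∩ Ravi: ∅.
Kavya ∩ Ravi ∩ Esperanza: ∅.
Kavya ∩ Ravi ∩ Esperanza ∩ Rosa: ∅.
Kavya ∩ Ravi ∩ Esperanza ∩ Rosa ∩ Ben: ∅.
There is no time when everyone is free.

none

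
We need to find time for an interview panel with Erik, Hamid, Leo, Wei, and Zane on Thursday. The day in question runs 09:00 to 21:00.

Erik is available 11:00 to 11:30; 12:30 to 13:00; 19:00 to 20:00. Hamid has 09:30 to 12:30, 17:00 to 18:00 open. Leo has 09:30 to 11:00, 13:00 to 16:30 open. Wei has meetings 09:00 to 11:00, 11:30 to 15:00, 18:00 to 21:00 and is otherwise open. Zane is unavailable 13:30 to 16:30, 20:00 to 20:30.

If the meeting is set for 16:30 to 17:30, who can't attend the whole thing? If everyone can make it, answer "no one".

Erik, Hamid, Leo

Erik free: 11:00-11:30, 12:30-13:00, 19:00-20:00.
Hamid free: 09:30-12:30, 17:00-18:00.
Leo free: 09:30-11:00, 13:00-16:30.
Wei free: 11:00-11:30, 15:00-18:00 (invert busy blocks within the working day).
Zane free: 09:00-13:30, 16:30-20:00, 20:30-21:00 (invert busy blocks within the working day).
Erik: not fully free for 16:30-17:30. Hamid: not fully free for 16:30-17:30. Leo: not fully free for 16:30-17:30. Wei: free for 16:30-17:30. Zane: free for 16:30-17:30.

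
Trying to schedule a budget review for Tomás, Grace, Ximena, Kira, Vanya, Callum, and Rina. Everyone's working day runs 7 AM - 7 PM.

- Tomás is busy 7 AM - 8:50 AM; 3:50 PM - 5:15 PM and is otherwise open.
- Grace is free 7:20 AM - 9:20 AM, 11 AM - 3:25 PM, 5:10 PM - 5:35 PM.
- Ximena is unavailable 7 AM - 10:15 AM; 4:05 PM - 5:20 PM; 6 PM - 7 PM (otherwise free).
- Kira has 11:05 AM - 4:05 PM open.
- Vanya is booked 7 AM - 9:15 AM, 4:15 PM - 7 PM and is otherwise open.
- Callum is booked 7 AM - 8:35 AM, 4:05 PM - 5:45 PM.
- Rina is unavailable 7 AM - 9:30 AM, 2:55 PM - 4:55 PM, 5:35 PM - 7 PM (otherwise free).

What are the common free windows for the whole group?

11:05-14:55

Tomás free: 08:50-15:50, 17:15-19:00 (invert busy blocks within the working day).
Grace free: 07:20-09:20, 11:00-15:25, 17:10-17:35.
Ximena free: 10:15-16:05, 17:20-18:00 (invert busy blocks within the working day).
Kira free: 11:05-16:05.
Vanya free: 09:15-16:15 (invert busy blocks within the working day).
Callum free: 08:35-16:05, 17:45-19:00 (invert busy blocks within the working day).
Rina free: 09:30-14:55, 16:55-17:35 (invert busy blocks within the working day).
Tomás ∩ Grace: 08:50-09:20, 11:00-15:25, 17:15-17:35.
Tomás ∩ Grace ∩ Ximena: 11:00-15:25, 17:20-17:35.
Tomás ∩ Grace ∩ Ximena ∩ Kira: 11:05-15:25.
Tomás ∩ Grace ∩ Ximena ∩ Kira ∩ Vanya: 11:05-15:25.
Tomás ∩ Grace ∩ Ximena ∩ Kira ∩ Vanya ∩ Callum: 11:05-15:25.
Tomás ∩ Grace ∩ Ximena ∩ Kira ∩ Vanya ∩ Callum ∩ Rina: 11:05-14:55.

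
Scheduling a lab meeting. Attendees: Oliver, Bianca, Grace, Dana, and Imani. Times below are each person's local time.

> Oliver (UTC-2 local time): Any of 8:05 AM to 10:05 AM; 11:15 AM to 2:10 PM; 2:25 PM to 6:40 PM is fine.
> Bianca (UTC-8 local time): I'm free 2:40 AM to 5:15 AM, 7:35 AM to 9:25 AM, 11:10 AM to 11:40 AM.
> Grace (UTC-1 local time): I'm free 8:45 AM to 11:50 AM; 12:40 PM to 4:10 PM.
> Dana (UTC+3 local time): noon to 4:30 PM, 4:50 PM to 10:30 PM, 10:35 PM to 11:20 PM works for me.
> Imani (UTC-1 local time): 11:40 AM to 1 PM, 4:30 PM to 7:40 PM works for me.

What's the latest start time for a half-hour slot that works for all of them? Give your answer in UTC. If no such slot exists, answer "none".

Oliver in UTC: 10:05-12:05, 13:15-16:10, 16:25-20:40 (add 2h to convert from UTC-2).
Bianca in UTC: 10:40-13:15, 15:35-17:25, 19:10-19:40 (add 8h to convert from UTC-8).
Grace in UTC: 09:45-12:50, 13:40-17:10 (add 1h to convert from UTC-1).
Dana in UTC: 09:00-13:30, 13:50-19:30, 19:35-20:20 (subtract 3h to convert from UTC+3).
Imani in UTC: 12:40-14:00, 17:30-20:40 (add 1h to convert from UTC-1).
Oliver ∩ Bianca: 10:40-12:05, 15:35-16:10, 16:25-17:25, 19:10-19:40.
Oliver ∩ Bianca ∩ Grace: 10:40-12:05, 15:35-16:10, 16:25-17:10.
Oliver ∩ Bianca ∩ Grace ∩ Dana: 10:40-12:05, 15:35-16:10, 16:25-17:10.
Oliver ∩ Bianca ∩ Grace ∩ Dana ∩ Imani: ∅.
There is no time when everyone is free.
No common window is at least 30 minutes long.

none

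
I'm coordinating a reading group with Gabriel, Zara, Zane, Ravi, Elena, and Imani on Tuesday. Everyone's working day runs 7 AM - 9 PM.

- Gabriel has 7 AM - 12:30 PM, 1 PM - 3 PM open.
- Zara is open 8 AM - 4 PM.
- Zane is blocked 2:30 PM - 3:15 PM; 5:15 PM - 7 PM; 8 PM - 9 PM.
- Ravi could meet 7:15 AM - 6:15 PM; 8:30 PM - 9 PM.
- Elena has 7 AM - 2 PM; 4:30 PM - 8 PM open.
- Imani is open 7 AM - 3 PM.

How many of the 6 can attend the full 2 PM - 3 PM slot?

4

Gabriel free: 07:00-12:30, 13:00-15:00.
Zara free: 08:00-16:00.
Zane free: 07:00-14:30, 15:15-17:15, 19:00-20:00 (invert busy blocks within the working day).
Ravi free: 07:15-18:15, 20:30-21:00.
Elena free: 07:00-14:00, 16:30-20:00.
Imani free: 07:00-15:00.
Gabriel, Zara, Ravi, and Imani can make the full 14:00-15:00 slot — that's 4.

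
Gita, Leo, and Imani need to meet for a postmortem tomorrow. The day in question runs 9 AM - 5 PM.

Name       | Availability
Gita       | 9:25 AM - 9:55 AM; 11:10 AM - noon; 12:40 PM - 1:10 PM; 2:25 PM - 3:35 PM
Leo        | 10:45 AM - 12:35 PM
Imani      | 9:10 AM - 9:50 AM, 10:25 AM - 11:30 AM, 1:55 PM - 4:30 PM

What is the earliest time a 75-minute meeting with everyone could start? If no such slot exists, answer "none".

Gita ∩ Leo: 11:10-12:00.
Gita ∩ Leo ∩ Imani: 11:10-11:30.
So the common availability across everyone is 11:10-11:30.
No common window is at least 75 minutes long.

none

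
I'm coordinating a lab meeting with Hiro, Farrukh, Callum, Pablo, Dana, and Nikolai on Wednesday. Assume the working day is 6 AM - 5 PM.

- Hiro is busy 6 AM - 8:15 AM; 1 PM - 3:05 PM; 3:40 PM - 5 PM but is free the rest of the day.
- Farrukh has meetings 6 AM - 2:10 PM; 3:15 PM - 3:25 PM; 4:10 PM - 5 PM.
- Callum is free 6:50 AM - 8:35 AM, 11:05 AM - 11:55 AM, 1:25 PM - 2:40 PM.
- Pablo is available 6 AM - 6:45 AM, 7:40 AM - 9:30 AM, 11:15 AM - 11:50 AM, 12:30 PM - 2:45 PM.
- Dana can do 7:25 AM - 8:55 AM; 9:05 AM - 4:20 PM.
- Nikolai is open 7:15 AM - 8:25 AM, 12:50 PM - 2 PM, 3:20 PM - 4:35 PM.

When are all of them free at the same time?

Hiro free: 08:15-13:00, 15:05-15:40 (invert busy blocks within the working day).
Farrukh free: 14:10-15:15, 15:25-16:10 (invert busy blocks within the working day).
Callum free: 06:50-08:35, 11:05-11:55, 13:25-14:40.
Pablo free: 06:00-06:45, 07:40-09:30, 11:15-11:50, 12:30-14:45.
Dana free: 07:25-08:55, 09:05-16:20.
Nikolai free: 07:15-08:25, 12:50-14:00, 15:20-16:35.
Hiro ∩ Farrukh: 15:05-15:15, 15:25-15:40.
Hiro ∩ Farrukh ∩ Callum: ∅.
Hiro ∩ Farrukh ∩ Callum ∩ Pablo: ∅.
Hiro ∩ Farrukh ∩ Callum ∩ Pablo ∩ Dana: ∅.
Hiro ∩ Farrukh ∩ Callum ∩ Pablo ∩ Dana ∩ Nikolai: ∅.
There is no time when everyone is free.

none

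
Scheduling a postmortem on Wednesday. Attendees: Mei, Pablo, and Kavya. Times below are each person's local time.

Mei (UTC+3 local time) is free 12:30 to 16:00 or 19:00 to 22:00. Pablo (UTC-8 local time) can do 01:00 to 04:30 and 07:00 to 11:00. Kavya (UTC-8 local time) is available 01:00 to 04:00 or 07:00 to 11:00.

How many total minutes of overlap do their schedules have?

330

Mei in UTC: 09:30-13:00, 16:00-19:00 (subtract 3h to convert from UTC+3).
Pablo in UTC: 09:00-12:30, 15:00-19:00 (add 8h to convert from UTC-8).
Kavya in UTC: 09:00-12:00, 15:00-19:00 (add 8h to convert from UTC-8).
Mei ∩ Pablo: 09:30-12:30, 16:00-19:00.
Mei ∩ Pablo ∩ Kavya: 09:30-12:00, 16:00-19:00.
Summing the common windows: 150 + 180 = 330 minutes.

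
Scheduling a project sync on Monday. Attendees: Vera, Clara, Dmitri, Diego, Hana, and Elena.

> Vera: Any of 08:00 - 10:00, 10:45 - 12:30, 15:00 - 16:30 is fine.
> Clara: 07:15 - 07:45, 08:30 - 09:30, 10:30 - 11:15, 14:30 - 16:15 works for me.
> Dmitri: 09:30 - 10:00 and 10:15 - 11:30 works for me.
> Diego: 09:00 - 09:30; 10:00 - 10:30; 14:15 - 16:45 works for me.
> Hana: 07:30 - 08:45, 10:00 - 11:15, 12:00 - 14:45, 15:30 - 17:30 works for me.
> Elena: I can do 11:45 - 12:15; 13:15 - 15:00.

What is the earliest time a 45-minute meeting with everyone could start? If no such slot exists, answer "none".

none

Vera ∩ Clara: 08:30-09:30, 10:45-11:15, 15:00-16:15.
Vera ∩ Clara ∩ Dmitri: 10:45-11:15.
Vera ∩ Clara ∩ Dmitri ∩ Diego: ∅.
Vera ∩ Clara ∩ Dmitri ∩ Diego ∩ Hana: ∅.
Vera ∩ Clara ∩ Dmitri ∩ Diego ∩ Hana ∩ Elena: ∅.
There is no time when everyone is free.
No common window is at least 45 minutes long.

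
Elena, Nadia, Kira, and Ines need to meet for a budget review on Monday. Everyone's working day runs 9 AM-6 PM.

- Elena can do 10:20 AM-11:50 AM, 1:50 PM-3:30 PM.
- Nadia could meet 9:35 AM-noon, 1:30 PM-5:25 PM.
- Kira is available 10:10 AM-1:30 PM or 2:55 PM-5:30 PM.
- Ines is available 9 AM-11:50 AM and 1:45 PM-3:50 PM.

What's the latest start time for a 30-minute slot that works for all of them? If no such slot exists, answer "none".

15:00

Elena ∩ Nadia: 10:20-11:50, 13:50-15:30.
Elena ∩ Nadia ∩ Kira: 10:20-11:50, 14:55-15:30.
Elena ∩ Nadia ∩ Kira ∩ Ines: 10:20-11:50, 14:55-15:30.
The last common window of at least 30 minutes is 14:55-15:30; a 30-minute meeting can start as late as 15:00 and still end by 15:30.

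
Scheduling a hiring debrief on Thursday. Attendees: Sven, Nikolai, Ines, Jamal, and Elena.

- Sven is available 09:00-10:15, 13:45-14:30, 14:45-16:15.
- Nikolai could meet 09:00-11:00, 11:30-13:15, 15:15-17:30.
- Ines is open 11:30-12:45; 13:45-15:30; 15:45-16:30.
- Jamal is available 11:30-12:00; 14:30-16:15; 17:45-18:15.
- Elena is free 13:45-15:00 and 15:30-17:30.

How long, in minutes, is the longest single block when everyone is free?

30

Sven ∩ Nikolai: 09:00-10:15, 15:15-16:15.
Sven ∩ Nikolai ∩ Ines: 15:15-15:30, 15:45-16:15.
Sven ∩ Nikolai ∩ Ines ∩ Jamal: 15:15-15:30, 15:45-16:15.
Sven ∩ Nikolai ∩ Ines ∩ Jamal ∩ Elena: 15:45-16:15.
The longest is 15:45-16:15 at 30 minutes.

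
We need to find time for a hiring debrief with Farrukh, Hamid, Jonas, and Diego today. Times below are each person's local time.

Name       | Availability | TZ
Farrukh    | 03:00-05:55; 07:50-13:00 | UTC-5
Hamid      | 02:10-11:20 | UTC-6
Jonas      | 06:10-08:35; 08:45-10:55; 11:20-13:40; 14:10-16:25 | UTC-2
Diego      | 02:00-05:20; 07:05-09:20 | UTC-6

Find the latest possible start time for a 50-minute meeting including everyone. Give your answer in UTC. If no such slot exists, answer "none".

Farrukh in UTC: 08:00-10:55, 12:50-18:00 (add 5h to convert from UTC-5).
Hamid in UTC: 08:10-17:20 (add 6h to convert from UTC-6).
Jonas in UTC: 08:10-10:35, 10:45-12:55, 13:20-15:40, 16:10-18:25 (add 2h to convert from UTC-2).
Diego in UTC: 08:00-11:20, 13:05-15:20 (add 6h to convert from UTC-6).
Farrukh ∩ Hamid: 08:10-10:55, 12:50-17:20.
Farrukh ∩ Hamid ∩ Jonas: 08:10-10:35, 10:45-10:55, 12:50-12:55, 13:20-15:40, 16:10-17:20.
Farrukh ∩ Hamid ∩ Jonas ∩ Diego: 08:10-10:35, 10:45-10:55, 13:20-15:20.
The last common window of at least 50 minutes is 13:20-15:20; a 50-minute meeting can start as late as 14:30 and still end by 15:20.

14:30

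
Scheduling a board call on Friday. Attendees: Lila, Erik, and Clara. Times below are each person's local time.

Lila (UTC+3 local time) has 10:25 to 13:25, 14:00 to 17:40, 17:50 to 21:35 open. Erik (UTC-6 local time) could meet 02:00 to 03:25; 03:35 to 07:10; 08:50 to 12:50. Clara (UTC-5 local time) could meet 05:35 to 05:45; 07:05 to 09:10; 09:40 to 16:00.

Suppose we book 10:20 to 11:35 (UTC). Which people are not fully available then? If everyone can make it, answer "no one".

Lila in UTC: 07:25-10:25, 11:00-14:40, 14:50-18:35 (subtract 3h to convert from UTC+3).
Erik in UTC: 08:00-09:25, 09:35-13:10, 14:50-18:50 (add 6h to convert from UTC-6).
Clara in UTC: 10:35-10:45, 12:05-14:10, 14:40-21:00 (add 5h to convert from UTC-5).
Lila: not fully free for 10:20-11:35. Erik: free for 10:20-11:35. Clara: not fully free for 10:20-11:35.

Clara, Lila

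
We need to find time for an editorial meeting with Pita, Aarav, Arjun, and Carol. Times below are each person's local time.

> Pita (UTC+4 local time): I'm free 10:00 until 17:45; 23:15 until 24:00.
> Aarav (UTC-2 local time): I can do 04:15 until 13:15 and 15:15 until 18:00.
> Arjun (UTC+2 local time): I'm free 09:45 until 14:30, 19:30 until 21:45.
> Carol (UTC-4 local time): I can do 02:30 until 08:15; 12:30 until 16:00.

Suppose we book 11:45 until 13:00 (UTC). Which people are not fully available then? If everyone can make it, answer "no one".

Pita in UTC: 06:00-13:45, 19:15-20:00 (subtract 4h to convert from UTC+4).
Aarav in UTC: 06:15-15:15, 17:15-20:00 (add 2h to convert from UTC-2).
Arjun in UTC: 07:45-12:30, 17:30-19:45 (subtract 2h to convert from UTC+2).
Carol in UTC: 06:30-12:15, 16:30-20:00 (add 4h to convert from UTC-4).
Pita: free for 11:45-13:00. Aarav: free for 11:45-13:00. Arjun: not fully free for 11:45-13:00. Carol: not fully free for 11:45-13:00.

Arjun, Carol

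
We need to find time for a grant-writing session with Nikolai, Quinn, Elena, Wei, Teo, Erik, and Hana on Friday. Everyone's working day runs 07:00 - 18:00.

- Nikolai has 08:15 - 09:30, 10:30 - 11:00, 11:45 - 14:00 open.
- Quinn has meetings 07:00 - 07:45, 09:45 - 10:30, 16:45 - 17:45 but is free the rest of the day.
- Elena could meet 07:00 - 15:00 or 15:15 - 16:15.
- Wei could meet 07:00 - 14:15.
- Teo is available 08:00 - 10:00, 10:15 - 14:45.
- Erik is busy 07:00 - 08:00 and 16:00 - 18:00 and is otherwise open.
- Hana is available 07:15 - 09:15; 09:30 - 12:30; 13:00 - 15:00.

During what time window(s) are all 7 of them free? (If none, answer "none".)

Nikolai free: 08:15-09:30, 10:30-11:00, 11:45-14:00.
Quinn free: 07:45-09:45, 10:30-16:45, 17:45-18:00 (invert busy blocks within the working day).
Elena free: 07:00-15:00, 15:15-16:15.
Wei free: 07:00-14:15.
Teo free: 08:00-10:00, 10:15-14:45.
Erik free: 08:00-16:00 (invert busy blocks within the working day).
Hana free: 07:15-09:15, 09:30-12:30, 13:00-15:00.
Nikolai ∩ Quinn: 08:15-09:30, 10:30-11:00, 11:45-14:00.
Nikolai ∩ Quinn ∩ Elena: 08:15-09:30, 10:30-11:00, 11:45-14:00.
Nikolai ∩ Quinn ∩ Elena ∩ Wei: 08:15-09:30, 10:30-11:00, 11:45-14:00.
Nikolai ∩ Quinn ∩ Elena ∩ Wei ∩ Teo: 08:15-09:30, 10:30-11:00, 11:45-14:00.
Nikolai ∩ Quinn ∩ Elena ∩ Wei ∩ Teo ∩ Erik: 08:15-09:30, 10:30-11:00, 11:45-14:00.
Nikolai ∩ Quinn ∩ Elena ∩ Wei ∩ Teo ∩ Erik ∩ Hana: 08:15-09:15, 10:30-11:00, 11:45-12:30, 13:00-14:00.

08:15-09:15, 10:30-11:00, 11:45-12:30, 13:00-14:00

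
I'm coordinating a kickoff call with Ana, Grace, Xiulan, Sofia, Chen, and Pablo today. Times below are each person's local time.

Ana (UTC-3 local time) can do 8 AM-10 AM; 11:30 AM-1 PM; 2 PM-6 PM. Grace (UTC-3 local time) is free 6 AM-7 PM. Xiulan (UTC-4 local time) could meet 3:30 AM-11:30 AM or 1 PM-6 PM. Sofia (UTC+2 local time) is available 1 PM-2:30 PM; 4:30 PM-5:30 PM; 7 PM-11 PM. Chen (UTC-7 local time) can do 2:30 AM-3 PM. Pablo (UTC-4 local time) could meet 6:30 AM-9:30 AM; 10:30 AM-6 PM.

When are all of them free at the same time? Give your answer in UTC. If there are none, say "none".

11:00-12:30, 14:30-15:30, 17:00-21:00

Ana in UTC: 11:00-13:00, 14:30-16:00, 17:00-21:00 (add 3h to convert from UTC-3).
Grace in UTC: 09:00-22:00 (add 3h to convert from UTC-3).
Xiulan in UTC: 07:30-15:30, 17:00-22:00 (add 4h to convert from UTC-4).
Sofia in UTC: 11:00-12:30, 14:30-15:30, 17:00-21:00 (subtract 2h to convert from UTC+2).
Chen in UTC: 09:30-22:00 (add 7h to convert from UTC-7).
Pablo in UTC: 10:30-13:30, 14:30-22:00 (add 4h to convert from UTC-4).
Ana ∩ Grace: 11:00-13:00, 14:30-16:00, 17:00-21:00.
Ana ∩ Grace ∩ Xiulan: 11:00-13:00, 14:30-15:30, 17:00-21:00.
Ana ∩ Grace ∩ Xiulan ∩ Sofia: 11:00-12:30, 14:30-15:30, 17:00-21:00.
Ana ∩ Grace ∩ Xiulan ∩ Sofia ∩ Chen: 11:00-12:30, 14:30-15:30, 17:00-21:00.
Ana ∩ Grace ∩ Xiulan ∩ Sofia ∩ Chen ∩ Pablo: 11:00-12:30, 14:30-15:30, 17:00-21:00.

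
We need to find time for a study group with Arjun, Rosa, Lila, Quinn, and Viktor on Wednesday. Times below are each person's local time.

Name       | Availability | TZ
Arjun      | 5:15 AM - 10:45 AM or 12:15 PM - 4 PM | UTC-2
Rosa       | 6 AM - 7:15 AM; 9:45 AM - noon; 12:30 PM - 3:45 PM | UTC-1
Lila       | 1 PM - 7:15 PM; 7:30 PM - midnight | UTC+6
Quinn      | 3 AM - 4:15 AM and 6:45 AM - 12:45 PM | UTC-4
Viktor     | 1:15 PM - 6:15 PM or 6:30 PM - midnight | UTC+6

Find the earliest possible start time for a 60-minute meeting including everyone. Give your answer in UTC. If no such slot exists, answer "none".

07:15

Arjun in UTC: 07:15-12:45, 14:15-18:00 (add 2h to convert from UTC-2).
Rosa in UTC: 07:00-08:15, 10:45-13:00, 13:30-16:45 (add 1h to convert from UTC-1).
Lila in UTC: 07:00-13:15, 13:30-18:00 (subtract 6h to convert from UTC+6).
Quinn in UTC: 07:00-08:15, 10:45-16:45 (add 4h to convert from UTC-4).
Viktor in UTC: 07:15-12:15, 12:30-18:00 (subtract 6h to convert from UTC+6).
Arjun ∩ Rosa: 07:15-08:15, 10:45-12:45, 14:15-16:45.
Arjun ∩ Rosa ∩ Lila: 07:15-08:15, 10:45-12:45, 14:15-16:45.
Arjun ∩ Rosa ∩ Lila ∩ Quinn: 07:15-08:15, 10:45-12:45, 14:15-16:45.
Arjun ∩ Rosa ∩ Lila ∩ Quinn ∩ Viktor: 07:15-08:15, 10:45-12:15, 12:30-12:45, 14:15-16:45.
The first common window of at least 60 minutes is 07:15-08:15, so the earliest start is 07:15.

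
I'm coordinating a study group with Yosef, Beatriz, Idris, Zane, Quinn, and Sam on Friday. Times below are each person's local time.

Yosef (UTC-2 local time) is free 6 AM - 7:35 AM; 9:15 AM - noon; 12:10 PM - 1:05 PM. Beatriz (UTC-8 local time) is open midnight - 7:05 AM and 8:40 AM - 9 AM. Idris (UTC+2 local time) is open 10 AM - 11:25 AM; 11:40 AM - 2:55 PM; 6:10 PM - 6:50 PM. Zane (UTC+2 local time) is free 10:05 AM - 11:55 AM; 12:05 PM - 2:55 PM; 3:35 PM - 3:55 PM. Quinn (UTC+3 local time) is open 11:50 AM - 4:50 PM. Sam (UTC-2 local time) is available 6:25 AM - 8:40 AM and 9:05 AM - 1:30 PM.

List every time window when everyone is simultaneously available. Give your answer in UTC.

08:50-09:25, 11:15-12:55

Yosef in UTC: 08:00-09:35, 11:15-14:00, 14:10-15:05 (add 2h to convert from UTC-2).
Beatriz in UTC: 08:00-15:05, 16:40-17:00 (add 8h to convert from UTC-8).
Idris in UTC: 08:00-09:25, 09:40-12:55, 16:10-16:50 (subtract 2h to convert from UTC+2).
Zane in UTC: 08:05-09:55, 10:05-12:55, 13:35-13:55 (subtract 2h to convert from UTC+2).
Quinn in UTC: 08:50-13:50 (subtract 3h to convert from UTC+3).
Sam in UTC: 08:25-10:40, 11:05-15:30 (add 2h to convert from UTC-2).
Yosef ∩ Beatriz: 08:00-09:35, 11:15-14:00, 14:10-15:05.
Yosef ∩ Beatriz ∩ Idris: 08:00-09:25, 11:15-12:55.
Yosef ∩ Beatriz ∩ Idris ∩ Zane: 08:05-09:25, 11:15-12:55.
Yosef ∩ Beatriz ∩ Idris ∩ Zane ∩ Quinn: 08:50-09:25, 11:15-12:55.
Yosef ∩ Beatriz ∩ Idris ∩ Zane ∩ Quinn ∩ Sam: 08:50-09:25, 11:15-12:55.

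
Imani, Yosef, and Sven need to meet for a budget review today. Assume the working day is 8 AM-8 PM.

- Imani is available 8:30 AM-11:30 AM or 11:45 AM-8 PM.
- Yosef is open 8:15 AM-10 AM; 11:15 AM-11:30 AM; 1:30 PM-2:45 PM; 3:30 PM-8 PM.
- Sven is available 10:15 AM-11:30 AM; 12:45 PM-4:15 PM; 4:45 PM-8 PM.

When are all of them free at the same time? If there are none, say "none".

11:15-11:30, 13:30-14:45, 15:30-16:15, 16:45-20:00

Imani ∩ Yosef: 08:30-10:00, 11:15-11:30, 13:30-14:45, 15:30-20:00.
Imani ∩ Yosef ∩ Sven: 11:15-11:30, 13:30-14:45, 15:30-16:15, 16:45-20:00.
So the common availability across everyone is 11:15-11:30, 13:30-14:45, 15:30-16:15, 16:45-20:00.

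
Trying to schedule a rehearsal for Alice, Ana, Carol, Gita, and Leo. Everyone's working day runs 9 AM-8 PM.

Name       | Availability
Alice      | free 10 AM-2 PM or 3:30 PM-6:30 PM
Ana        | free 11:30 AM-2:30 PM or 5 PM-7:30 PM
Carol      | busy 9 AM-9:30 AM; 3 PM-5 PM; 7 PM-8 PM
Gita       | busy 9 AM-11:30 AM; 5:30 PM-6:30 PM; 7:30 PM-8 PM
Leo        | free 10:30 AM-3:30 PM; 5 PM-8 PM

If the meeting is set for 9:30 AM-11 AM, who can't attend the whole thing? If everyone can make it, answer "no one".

Alice free: 10:00-14:00, 15:30-18:30.
Ana free: 11:30-14:30, 17:00-19:30.
Carol free: 09:30-15:00, 17:00-19:00 (invert busy blocks within the working day).
Gita free: 11:30-17:30, 18:30-19:30 (invert busy blocks within the working day).
Leo free: 10:30-15:30, 17:00-20:00.
Alice: not fully free for 09:30-11:00. Ana: not fully free for 09:30-11:00. Carol: free for 09:30-11:00. Gita: not fully free for 09:30-11:00. Leo: not fully free for 09:30-11:00.

Alice, Ana, Gita, Leo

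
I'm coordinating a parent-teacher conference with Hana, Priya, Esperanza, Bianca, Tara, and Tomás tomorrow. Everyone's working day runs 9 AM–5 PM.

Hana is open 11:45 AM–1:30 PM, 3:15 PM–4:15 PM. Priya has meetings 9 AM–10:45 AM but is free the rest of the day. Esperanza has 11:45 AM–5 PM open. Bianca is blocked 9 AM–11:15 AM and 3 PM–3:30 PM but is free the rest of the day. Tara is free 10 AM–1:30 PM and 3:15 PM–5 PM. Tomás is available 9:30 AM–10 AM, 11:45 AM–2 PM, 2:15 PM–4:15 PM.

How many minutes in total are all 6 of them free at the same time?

150

Hana free: 11:45-13:30, 15:15-16:15.
Priya free: 10:45-17:00 (invert busy blocks within the working day).
Esperanza free: 11:45-17:00.
Bianca free: 11:15-15:00, 15:30-17:00 (invert busy blocks within the working day).
Tara free: 10:00-13:30, 15:15-17:00.
Tomás free: 09:30-10:00, 11:45-14:00, 14:15-16:15.
Hana ∩ Priya: 11:45-13:30, 15:15-16:15.
Hana ∩ Priya ∩ Esperanza: 11:45-13:30, 15:15-16:15.
Hana ∩ Priya ∩ Esperanza ∩ Bianca: 11:45-13:30, 15:30-16:15.
Hana ∩ Priya ∩ Esperanza ∩ Bianca ∩ Tara: 11:45-13:30, 15:30-16:15.
Hana ∩ Priya ∩ Esperanza ∩ Bianca ∩ Tara ∩ Tomás: 11:45-13:30, 15:30-16:15.
Summing the common windows: 105 + 45 = 150 minutes.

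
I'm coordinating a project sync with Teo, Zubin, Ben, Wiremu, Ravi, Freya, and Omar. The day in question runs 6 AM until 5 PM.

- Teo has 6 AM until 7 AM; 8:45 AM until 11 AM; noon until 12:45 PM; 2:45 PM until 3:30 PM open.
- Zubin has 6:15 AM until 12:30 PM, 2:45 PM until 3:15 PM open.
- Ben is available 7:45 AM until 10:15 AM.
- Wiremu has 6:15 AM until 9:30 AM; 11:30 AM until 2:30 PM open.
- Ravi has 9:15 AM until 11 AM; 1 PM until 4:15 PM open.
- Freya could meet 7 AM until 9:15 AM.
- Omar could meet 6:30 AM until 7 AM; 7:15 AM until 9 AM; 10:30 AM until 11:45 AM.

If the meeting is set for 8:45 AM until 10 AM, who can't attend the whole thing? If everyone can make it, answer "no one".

Teo: free for 08:45-10:00. Zubin: free for 08:45-10:00. Ben: free for 08:45-10:00. Wiremu: not fully free for 08:45-10:00. Ravi: not fully free for 08:45-10:00. Freya: not fully free for 08:45-10:00. Omar: not fully free for 08:45-10:00.

Freya, Omar, Ravi, Wiremu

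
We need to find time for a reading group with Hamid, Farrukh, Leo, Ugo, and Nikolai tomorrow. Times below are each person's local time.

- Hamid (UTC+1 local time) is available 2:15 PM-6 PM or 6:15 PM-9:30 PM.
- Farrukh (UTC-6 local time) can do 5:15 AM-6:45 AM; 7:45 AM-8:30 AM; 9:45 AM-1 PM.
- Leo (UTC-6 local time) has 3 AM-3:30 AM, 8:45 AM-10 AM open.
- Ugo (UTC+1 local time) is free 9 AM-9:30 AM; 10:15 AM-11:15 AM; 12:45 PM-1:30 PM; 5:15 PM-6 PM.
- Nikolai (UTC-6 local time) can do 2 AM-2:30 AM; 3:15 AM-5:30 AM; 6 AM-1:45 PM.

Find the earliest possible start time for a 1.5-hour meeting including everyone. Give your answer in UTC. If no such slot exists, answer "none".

Hamid in UTC: 13:15-17:00, 17:15-20:30 (subtract 1h to convert from UTC+1).
Farrukh in UTC: 11:15-12:45, 13:45-14:30, 15:45-19:00 (add 6h to convert from UTC-6).
Leo in UTC: 09:00-09:30, 14:45-16:00 (add 6h to convert from UTC-6).
Ugo in UTC: 08:00-08:30, 09:15-10:15, 11:45-12:30, 16:15-17:00 (subtract 1h to convert from UTC+1).
Nikolai in UTC: 08:00-08:30, 09:15-11:30, 12:00-19:45 (add 6h to convert from UTC-6).
Hamid ∩ Farrukh: 13:45-14:30, 15:45-17:00, 17:15-19:00.
Hamid ∩ Farrukh ∩ Leo: 15:45-16:00.
Hamid ∩ Farrukh ∩ Leo ∩ Ugo: ∅.
Hamid ∩ Farrukh ∩ Leo ∩ Ugo ∩ Nikolai: ∅.
There is no time when everyone is free.
No common window is at least 90 minutes long.

none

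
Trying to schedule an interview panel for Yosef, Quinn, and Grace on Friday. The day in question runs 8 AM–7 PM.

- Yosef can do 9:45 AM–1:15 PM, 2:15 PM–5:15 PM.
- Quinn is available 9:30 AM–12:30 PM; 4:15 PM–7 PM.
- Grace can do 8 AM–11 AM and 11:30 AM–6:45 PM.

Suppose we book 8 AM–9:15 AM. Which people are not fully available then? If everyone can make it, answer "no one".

Yosef: not fully free for 08:00-09:15. Quinn: not fully free for 08:00-09:15. Grace: free for 08:00-09:15.

Quinn, Yosef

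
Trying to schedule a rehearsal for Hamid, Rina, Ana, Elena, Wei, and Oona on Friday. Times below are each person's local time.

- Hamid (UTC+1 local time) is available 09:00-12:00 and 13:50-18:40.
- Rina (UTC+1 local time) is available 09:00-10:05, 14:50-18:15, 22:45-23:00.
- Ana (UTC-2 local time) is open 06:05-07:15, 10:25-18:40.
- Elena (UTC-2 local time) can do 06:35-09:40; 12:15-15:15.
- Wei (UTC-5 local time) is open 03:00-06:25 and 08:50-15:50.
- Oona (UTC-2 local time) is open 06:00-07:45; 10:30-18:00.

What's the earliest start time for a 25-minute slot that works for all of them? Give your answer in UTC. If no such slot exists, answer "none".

08:35

Hamid in UTC: 08:00-11:00, 12:50-17:40 (subtract 1h to convert from UTC+1).
Rina in UTC: 08:00-09:05, 13:50-17:15, 21:45-22:00 (subtract 1h to convert from UTC+1).
Ana in UTC: 08:05-09:15, 12:25-20:40 (add 2h to convert from UTC-2).
Elena in UTC: 08:35-11:40, 14:15-17:15 (add 2h to convert from UTC-2).
Wei in UTC: 08:00-11:25, 13:50-20:50 (add 5h to convert from UTC-5).
Oona in UTC: 08:00-09:45, 12:30-20:00 (add 2h to convert from UTC-2).
Hamid ∩ Rina: 08:00-09:05, 13:50-17:15.
Hamid ∩ Rina ∩ Ana: 08:05-09:05, 13:50-17:15.
Hamid ∩ Rina ∩ Ana ∩ Elena: 08:35-09:05, 14:15-17:15.
Hamid ∩ Rina ∩ Ana ∩ Elena ∩ Wei: 08:35-09:05, 14:15-17:15.
Hamid ∩ Rina ∩ Ana ∩ Elena ∩ Wei ∩ Oona: 08:35-09:05, 14:15-17:15.
So the common availability across everyone is 08:35-09:05, 14:15-17:15.
The first common window of at least 25 minutes is 08:35-09:05, so the earliest start is 08:35.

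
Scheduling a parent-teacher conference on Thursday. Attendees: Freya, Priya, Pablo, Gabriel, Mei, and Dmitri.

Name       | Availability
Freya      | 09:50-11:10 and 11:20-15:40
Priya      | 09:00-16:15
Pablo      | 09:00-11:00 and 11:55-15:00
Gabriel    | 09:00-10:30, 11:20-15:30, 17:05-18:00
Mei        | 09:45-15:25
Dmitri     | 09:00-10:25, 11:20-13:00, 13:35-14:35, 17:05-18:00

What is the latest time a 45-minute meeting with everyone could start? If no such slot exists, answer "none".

Freya ∩ Priya: 09:50-11:10, 11:20-15:40.
Freya ∩ Priya ∩ Pablo: 09:50-11:00, 11:55-15:00.
Freya ∩ Priya ∩ Pablo ∩ Gabriel: 09:50-10:30, 11:55-15:00.
Freya ∩ Priya ∩ Pablo ∩ Gabriel ∩ Mei: 09:50-10:30, 11:55-15:00.
Freya ∩ Priya ∩ Pablo ∩ Gabriel ∩ Mei ∩ Dmitri: 09:50-10:25, 11:55-13:00, 13:35-14:35.
So the common availability across everyone is 09:50-10:25, 11:55-13:00, 13:35-14:35.
The last common window of at least 45 minutes is 13:35-14:35; a 45-minute meeting can start as late as 13:50 and still end by 14:35.

13:50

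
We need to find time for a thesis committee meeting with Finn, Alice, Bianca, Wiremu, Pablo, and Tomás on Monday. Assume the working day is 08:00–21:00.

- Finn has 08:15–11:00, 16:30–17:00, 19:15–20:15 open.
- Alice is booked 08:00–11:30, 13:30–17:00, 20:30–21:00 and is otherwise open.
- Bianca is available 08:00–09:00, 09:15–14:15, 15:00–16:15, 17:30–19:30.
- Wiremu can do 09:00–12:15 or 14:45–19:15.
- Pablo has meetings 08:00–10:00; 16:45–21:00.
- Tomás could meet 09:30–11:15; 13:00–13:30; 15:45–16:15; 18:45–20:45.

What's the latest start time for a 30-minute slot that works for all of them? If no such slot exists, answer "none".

none

Finn free: 08:15-11:00, 16:30-17:00, 19:15-20:15.
Alice free: 11:30-13:30, 17:00-20:30 (invert busy blocks within the working day).
Bianca free: 08:00-09:00, 09:15-14:15, 15:00-16:15, 17:30-19:30.
Wiremu free: 09:00-12:15, 14:45-19:15.
Pablo free: 10:00-16:45 (invert busy blocks within the working day).
Tomás free: 09:30-11:15, 13:00-13:30, 15:45-16:15, 18:45-20:45.
Finn ∩ Alice: 19:15-20:15.
Finn ∩ Alice ∩ Bianca: 19:15-19:30.
Finn ∩ Alice ∩ Bianca ∩ Wiremu: ∅.
Finn ∩ Alice ∩ Bianca ∩ Wiremu ∩ Pablo: ∅.
Finn ∩ Alice ∩ Bianca ∩ Wiremu ∩ Pablo ∩ Tomás: ∅.
There is no time when everyone is free.
No common window is at least 30 minutes long.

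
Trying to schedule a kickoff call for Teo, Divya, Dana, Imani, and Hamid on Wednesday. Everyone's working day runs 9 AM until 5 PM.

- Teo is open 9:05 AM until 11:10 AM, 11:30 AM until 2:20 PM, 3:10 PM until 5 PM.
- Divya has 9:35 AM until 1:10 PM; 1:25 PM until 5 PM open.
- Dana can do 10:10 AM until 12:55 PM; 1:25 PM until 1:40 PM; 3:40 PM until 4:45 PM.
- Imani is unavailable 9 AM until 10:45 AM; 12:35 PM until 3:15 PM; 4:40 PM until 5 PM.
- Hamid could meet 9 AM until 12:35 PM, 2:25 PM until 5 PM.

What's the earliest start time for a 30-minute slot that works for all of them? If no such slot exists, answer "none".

Teo free: 09:05-11:10, 11:30-14:20, 15:10-17:00.
Divya free: 09:35-13:10, 13:25-17:00.
Dana free: 10:10-12:55, 13:25-13:40, 15:40-16:45.
Imani free: 10:45-12:35, 15:15-16:40 (invert busy blocks within the working day).
Hamid free: 09:00-12:35, 14:25-17:00.
Teo ∩ Divya: 09:35-11:10, 11:30-13:10, 13:25-14:20, 15:10-17:00.
Teo ∩ Divya ∩ Dana: 10:10-11:10, 11:30-12:55, 13:25-13:40, 15:40-16:45.
Teo ∩ Divya ∩ Dana ∩ Imani: 10:45-11:10, 11:30-12:35, 15:40-16:40.
Teo ∩ Divya ∩ Dana ∩ Imani ∩ Hamid: 10:45-11:10, 11:30-12:35, 15:40-16:40.
Those are the intersection windows.
The first common window of at least 30 minutes is 11:30-12:35, so the earliest start is 11:30.

11:30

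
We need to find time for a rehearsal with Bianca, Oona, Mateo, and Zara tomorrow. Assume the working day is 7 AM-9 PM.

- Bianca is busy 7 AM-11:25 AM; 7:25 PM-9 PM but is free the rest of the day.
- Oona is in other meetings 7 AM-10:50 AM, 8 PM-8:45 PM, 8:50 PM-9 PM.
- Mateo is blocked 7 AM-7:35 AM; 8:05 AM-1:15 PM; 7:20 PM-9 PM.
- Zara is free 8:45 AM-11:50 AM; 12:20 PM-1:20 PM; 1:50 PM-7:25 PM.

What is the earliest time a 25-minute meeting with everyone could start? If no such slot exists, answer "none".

13:50

Bianca free: 11:25-19:25 (invert busy blocks within the working day).
Oona free: 10:50-20:00, 20:45-20:50 (invert busy blocks within the working day).
Mateo free: 07:35-08:05, 13:15-19:20 (invert busy blocks within the working day).
Zara free: 08:45-11:50, 12:20-13:20, 13:50-19:25.
Bianca ∩ Oona: 11:25-19:25.
Bianca ∩ Oona ∩ Mateo: 13:15-19:20.
Bianca ∩ Oona ∩ Mateo ∩ Zara: 13:15-13:20, 13:50-19:20.
So the common availability across everyone is 13:15-13:20, 13:50-19:20.
The first common window of at least 25 minutes is 13:50-19:20, so the earliest start is 13:50.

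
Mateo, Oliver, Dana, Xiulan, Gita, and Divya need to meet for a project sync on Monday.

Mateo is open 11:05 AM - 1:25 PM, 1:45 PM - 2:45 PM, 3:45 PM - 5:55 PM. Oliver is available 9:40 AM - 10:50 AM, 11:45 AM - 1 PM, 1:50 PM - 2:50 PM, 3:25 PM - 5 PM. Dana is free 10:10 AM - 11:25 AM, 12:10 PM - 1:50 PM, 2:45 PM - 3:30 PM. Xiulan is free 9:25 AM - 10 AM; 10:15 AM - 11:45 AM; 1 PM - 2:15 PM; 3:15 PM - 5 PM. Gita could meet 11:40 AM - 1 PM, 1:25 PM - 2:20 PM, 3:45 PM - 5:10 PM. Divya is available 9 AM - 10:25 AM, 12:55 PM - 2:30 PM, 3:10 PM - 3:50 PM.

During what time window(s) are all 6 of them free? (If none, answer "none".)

Mateo ∩ Oliver: 11:45-13:00, 13:50-14:45, 15:45-17:00.
Mateo ∩ Oliver ∩ Dana: 12:10-13:00.
Mateo ∩ Oliver ∩ Dana ∩ Xiulan: ∅.
Mateo ∩ Oliver ∩ Dana ∩ Xiulan ∩ Gita: ∅.
Mateo ∩ Oliver ∩ Dana ∩ Xiulan ∩ Gita ∩ Divya: ∅.
There is no time when everyone is free.

none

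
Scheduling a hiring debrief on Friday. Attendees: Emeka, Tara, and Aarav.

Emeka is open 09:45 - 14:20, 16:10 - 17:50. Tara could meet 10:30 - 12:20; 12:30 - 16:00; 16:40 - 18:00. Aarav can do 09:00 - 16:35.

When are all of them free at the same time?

10:30-12:20, 12:30-14:20

Emeka ∩ Tara: 10:30-12:20, 12:30-14:20, 16:40-17:50.
Emeka ∩ Tara ∩ Aarav: 10:30-12:20, 12:30-14:20.
Those are the intersection windows.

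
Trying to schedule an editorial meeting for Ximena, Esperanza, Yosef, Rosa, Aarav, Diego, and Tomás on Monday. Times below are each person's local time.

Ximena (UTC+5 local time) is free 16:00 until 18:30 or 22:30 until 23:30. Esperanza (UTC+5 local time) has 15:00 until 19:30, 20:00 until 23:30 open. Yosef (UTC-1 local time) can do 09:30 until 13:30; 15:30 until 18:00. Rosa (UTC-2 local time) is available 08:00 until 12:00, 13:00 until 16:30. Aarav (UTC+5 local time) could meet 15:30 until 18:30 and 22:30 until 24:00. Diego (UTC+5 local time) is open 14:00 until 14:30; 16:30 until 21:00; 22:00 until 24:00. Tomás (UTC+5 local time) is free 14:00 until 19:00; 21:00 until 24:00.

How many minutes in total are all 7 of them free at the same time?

Ximena in UTC: 11:00-13:30, 17:30-18:30 (subtract 5h to convert from UTC+5).
Esperanza in UTC: 10:00-14:30, 15:00-18:30 (subtract 5h to convert from UTC+5).
Yosef in UTC: 10:30-14:30, 16:30-19:00 (add 1h to convert from UTC-1).
Rosa in UTC: 10:00-14:00, 15:00-18:30 (add 2h to convert from UTC-2).
Aarav in UTC: 10:30-13:30, 17:30-19:00 (subtract 5h to convert from UTC+5).
Diego in UTC: 09:00-09:30, 11:30-16:00, 17:00-19:00 (subtract 5h to convert from UTC+5).
Tomás in UTC: 09:00-14:00, 16:00-19:00 (subtract 5h to convert from UTC+5).
Ximena ∩ Esperanza: 11:00-13:30, 17:30-18:30.
Ximena ∩ Esperanza ∩ Yosef: 11:00-13:30, 17:30-18:30.
Ximena ∩ Esperanza ∩ Yosef ∩ Rosa: 11:00-13:30, 17:30-18:30.
Ximena ∩ Esperanza ∩ Yosef ∩ Rosa ∩ Aarav: 11:00-13:30, 17:30-18:30.
Ximena ∩ Esperanza ∩ Yosef ∩ Rosa ∩ Aarav ∩ Diego: 11:30-13:30, 17:30-18:30.
Ximena ∩ Esperanza ∩ Yosef ∩ Rosa ∩ Aarav ∩ Diego ∩ Tomás: 11:30-13:30, 17:30-18:30.
Summing the common windows: 120 + 60 = 180 minutes.

180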